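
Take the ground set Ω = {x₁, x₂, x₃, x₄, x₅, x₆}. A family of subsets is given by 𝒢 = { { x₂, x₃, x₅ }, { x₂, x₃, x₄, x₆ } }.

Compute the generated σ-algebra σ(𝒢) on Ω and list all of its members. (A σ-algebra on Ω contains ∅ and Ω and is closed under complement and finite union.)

Answer: σ(𝒢) = { {  }, { x₁ }, { x₅ }, { x₁, x₅ }, { x₂, x₃ }, { x₄, x₆ }, { x₁, x₂, x₃ }, { x₁, x₄, x₆ }, { x₂, x₃, x₅ }, { x₄, x₅, x₆ }, { x₁, x₂, x₃, x₅ }, { x₁, x₄, x₅, x₆ }, { x₂, x₃, x₄, x₆ }, { x₁, x₂, x₃, x₄, x₆ }, { x₂, x₃, x₄, x₅, x₆ }, Ω }

Trace:
Take S₀ = 𝒢 ∪ {∅, Ω} = { {  }, { x₂, x₃, x₅ }, { x₂, x₃, x₄, x₆ }, Ω }.
Step 1 adds 3:
  { x₁, x₅ }  = ᶜ of { x₂, x₃, x₄, x₆ }
  { x₁, x₄, x₆ }  = ᶜ of { x₂, x₃, x₅ }
  { x₂, x₃, x₄, x₅, x₆ }  = { x₂, x₃, x₄, x₆ } ∪ { x₂, x₃, x₅ }
  |family| = 7
Step 2. New:
  { x₁ }  = ᶜ of { x₂, x₃, x₄, x₅, x₆ }
  { x₁, x₂, x₃, x₅ }  = { x₂, x₃, x₅ } ∪ { x₁, x₅ }
  { x₁, x₄, x₅, x₆ }  = { x₁, x₅ } ∪ { x₁, x₄, x₆ }
  { x₁, x₂, x₃, x₄, x₆ }  = { x₂, x₃, x₄, x₆ } ∪ { x₁, x₄, x₆ }
  |family| = 11
Step 3. New:
  { x₅ }  = ᶜ of { x₁, x₂, x₃, x₄, x₆ }
  { x₂, x₃ }  = ᶜ of { x₁, x₄, x₅, x₆ }
  { x₄, x₆ }  = ᶜ of { x₁, x₂, x₃, x₅ }
  |family| = 14
Step 4 adds 2:
  { x₁, x₂, x₃ }  = { x₂, x₃ } ∪ { x₁ }
  { x₄, x₅, x₆ }  = { x₄, x₆ } ∪ { x₅ }
  |family| = 16
Step 5: stable.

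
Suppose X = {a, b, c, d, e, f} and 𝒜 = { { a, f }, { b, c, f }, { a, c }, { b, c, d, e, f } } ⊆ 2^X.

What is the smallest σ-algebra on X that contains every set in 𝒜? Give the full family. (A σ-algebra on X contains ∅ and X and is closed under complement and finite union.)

Take S₀ = 𝒜 ∪ {∅, X} = { {}, { a, c }, { a, f }, { b, c, f }, { b, c, d, e, f }, X }.
Pass 1: +6 →
  { a }  = complement { b, c, d, e, f }
  { a, c, f }  = { a, c } ∪ { a, f }
  { a, d, e }  = complement { b, c, f }
  { a, b, c, f }  = { a, c } ∪ { b, c, f }
  { b, c, d, e }  = complement { a, f }
  { b, d, e, f }  = complement { a, c }
  [12 total]
Pass 2. New:
  { d, e }  = complement { a, b, c, f }
  { b, d, e }  = complement { a, c, f }
  { a, c, d, e }  = { a, d, e } ∪ { a, c }
  { a, d, e, f }  = { a, d, e } ∪ { a, f }
  { a, b, c, d, e }  = { a, d, e } ∪ { b, c, d, e }
  { a, b, d, e, f }  = { a, d, e } ∪ { b, d, e, f }
  { a, c, d, e, f }  = { a, d, e } ∪ { a, c, f }
  [19 total]
Pass 3: 6 new —
  { b }  = complement { a, c, d, e, f }
  { c }  = complement { a, b, d, e, f }
  { f }  = complement { a, b, c, d, e }
  { b, c }  = complement { a, d, e, f }
  { b, f }  = complement { a, c, d, e }
  { a, b, d, e }  = { b, d, e } ∪ { a, d, e }
  [25 total]
Pass 4. New:
  { a, b }  = { b } ∪ { a }
  { c, f }  = complement { a, b, d, e }
  { a, b, c }  = { b } ∪ { a, c }
  { a, b, f }  = { a, f } ∪ { b }
  { c, d, e }  = { d, e } ∪ { c }
  { d, e, f }  = { f } ∪ { d, e }
  [31 total]
Pass 5: 1 new —
  { c, d, e, f }  = complement { a, b }
  [32 total]
Pass 6: stable.

Therefore σ(𝒜) = { {}, { a }, { b }, { c }, { f }, { a, b }, { a, c }, { a, f }, { b, c }, { b, f }, { c, f }, { d, e }, { a, b, c }, { a, b, f }, { a, c, f }, { a, d, e }, { b, c, f }, { b, d, e }, { c, d, e }, { d, e, f }, { a, b, c, f }, { a, b, d, e }, { a, c, d, e }, { a, d, e, f }, { b, c, d, e }, { b, d, e, f }, { c, d, e, f }, { a, b, c, d, e }, { a, b, d, e, f }, { a, c, d, e, f }, { b, c, d, e, f }, X } (|σ(𝒜)| = 32).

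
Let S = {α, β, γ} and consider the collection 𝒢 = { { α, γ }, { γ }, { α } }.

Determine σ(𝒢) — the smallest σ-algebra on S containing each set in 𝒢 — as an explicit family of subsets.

Answer: σ(𝒢) = { ∅, { α }, { β }, { γ }, { α, β }, { α, γ }, { β, γ }, S }

Trace:
Initial family (5 sets): { ∅, { α }, { γ }, { α, γ }, S }.
Pass 1. New:
  { β }  = { α, γ }ᶜ
  { α, β }  = { γ }ᶜ
  { β, γ }  = { α }ᶜ
  [8 total]
Pass 2: no new sets; the family is a σ-algebra.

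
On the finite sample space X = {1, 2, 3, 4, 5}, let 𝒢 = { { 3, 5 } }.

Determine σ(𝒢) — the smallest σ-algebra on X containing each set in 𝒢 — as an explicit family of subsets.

Take S₀ = 𝒢 ∪ {∅, X} = { ∅, { 3, 5 }, X }.
Step 1: +1 →
  { 1, 2, 4 }  = { 3, 5 }ᶜ
  [4 total]
Step 2: no new sets; the family is a σ-algebra.

Hence σ(𝒢) has 4 members: { ∅, { 3, 5 }, { 1, 2, 4 }, X }.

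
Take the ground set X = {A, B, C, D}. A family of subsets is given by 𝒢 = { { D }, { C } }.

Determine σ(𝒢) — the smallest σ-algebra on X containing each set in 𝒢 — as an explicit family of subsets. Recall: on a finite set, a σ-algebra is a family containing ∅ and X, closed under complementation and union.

|σ(𝒢)| = 8.  σ(𝒢) = { {  }, { C }, { D }, { A, B }, { C, D }, { A, B, C }, { A, B, D }, X }

Derivation:
Take S₀ = 𝒢 ∪ {∅, X} = { {  }, { C }, { D }, X }.
Iteration 1 adds 3:
  { C, D }  = { C } ∪ { D }
  { A, B, C }  = complement { D }
  { A, B, D }  = complement { C }
  [7 total]
Iteration 2: +1 →
  { A, B }  = complement { C, D }
  [8 total]
Iteration 3: closed — nothing new.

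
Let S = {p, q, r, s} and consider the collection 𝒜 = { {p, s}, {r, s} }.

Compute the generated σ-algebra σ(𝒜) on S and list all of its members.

|σ(𝒜)| = 16.  σ(𝒜) = { ∅, {p}, {q}, {r}, {s}, {p, q}, {p, r}, {p, s}, {q, r}, {q, s}, {r, s}, {p, q, r}, {p, q, s}, {p, r, s}, {q, r, s}, S }

Trace:
Seed the family with 𝒜 together with ∅ and S: { ∅, {p, s}, {r, s}, S }.
Step 1 (3 new):
  {p, q}  = ᶜ of {r, s}
  {q, r}  = ᶜ of {p, s}
  {p, r, s}  = {r, s} ∪ {p, s}
  [7 total]
Step 2 (4 new):
  {q}  = ᶜ of {p, r, s}
  {p, q, r}  = {q, r} ∪ {p, q}
  {p, q, s}  = {p, s} ∪ {p, q}
  {q, r, s}  = {r, s} ∪ {q, r}
  [11 total]
Step 3. New:
  {p}  = ᶜ of {q, r, s}
  {r}  = ᶜ of {p, q, s}
  {s}  = ᶜ of {p, q, r}
  [14 total]
Step 4. New:
  {p, r}  = {r} ∪ {p}
  {q, s}  = {s} ∪ {q}
  [16 total]
Step 5: stable.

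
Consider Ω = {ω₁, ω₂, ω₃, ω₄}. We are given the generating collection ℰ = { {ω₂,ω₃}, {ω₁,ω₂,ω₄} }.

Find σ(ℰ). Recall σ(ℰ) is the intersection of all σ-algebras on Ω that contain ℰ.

Seed the family with ℰ together with ∅ and Ω: { {}, {ω₂,ω₃}, {ω₁,ω₂,ω₄}, Ω }.
Step 1: +2 →
  {ω₃}  = {ω₁,ω₂,ω₄}ᶜ
  {ω₁,ω₄}  = {ω₂,ω₃}ᶜ
  |family| = 6
Step 2. New:
  {ω₁,ω₃,ω₄}  = {ω₃} ∪ {ω₁,ω₄}
  |family| = 7
Step 3: +1 →
  {ω₂}  = {ω₁,ω₃,ω₄}ᶜ
  |family| = 8
Step 4: stable.

|σ(ℰ)| = 8.  σ(ℰ) = { {}, {ω₂}, {ω₃}, {ω₁,ω₄}, {ω₂,ω₃}, {ω₁,ω₂,ω₄}, {ω₁,ω₃,ω₄}, Ω }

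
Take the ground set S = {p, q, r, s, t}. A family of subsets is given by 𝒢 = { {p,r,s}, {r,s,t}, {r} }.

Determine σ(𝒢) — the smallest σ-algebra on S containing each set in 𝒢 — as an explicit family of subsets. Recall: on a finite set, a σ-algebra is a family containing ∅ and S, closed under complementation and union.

Take S₀ = 𝒢 ∪ {∅, S} = { {}, {r}, {p,r,s}, {r,s,t}, S }.
Pass 1 adds 4:
  {p,q}  = S∖{r,s,t}
  {q,t}  = S∖{p,r,s}
  {p,q,s,t}  = S∖{r}
  {p,r,s,t}  = {r,s,t} ∪ {p,r,s}
  (now 9)
Pass 2. New:
  {q}  = S∖{p,r,s,t}
  {p,q,r}  = {p,q} ∪ {r}
  {p,q,t}  = {q,t} ∪ {p,q}
  {q,r,t}  = {q,t} ∪ {r}
  {p,q,r,s}  = {p,q} ∪ {p,r,s}
  {q,r,s,t}  = {q,t} ∪ {r,s,t}
  (now 15)
Pass 3. New:
  {p}  = S∖{q,r,s,t}
  {t}  = S∖{p,q,r,s}
  {p,s}  = S∖{q,r,t}
  {q,r}  = {r} ∪ {q}
  {r,s}  = S∖{p,q,t}
  {s,t}  = S∖{p,q,r}
  {p,q,r,t}  = {r} ∪ {p,q,t}
  (now 22)
Pass 4 (8 new):
  {s}  = S∖{p,q,r,t}
  {p,r}  = {r} ∪ {p}
  {p,t}  = {t} ∪ {p}
  {r,t}  = {t} ∪ {r}
  {p,q,s}  = {q} ∪ {p,s}
  {p,s,t}  = S∖{q,r}
  {q,r,s}  = {r,s} ∪ {q}
  {q,s,t}  = {q,t} ∪ {s,t}
  (now 30)
Pass 5 (2 new):
  {q,s}  = {q} ∪ {s}
  {p,r,t}  = {t} ∪ {p,r}
  (now 32)
Pass 6: stable.

|σ(𝒢)| = 32.  σ(𝒢) = { {}, {p}, {q}, {r}, {s}, {t}, {p,q}, {p,r}, {p,s}, {p,t}, {q,r}, {q,s}, {q,t}, {r,s}, {r,t}, {s,t}, {p,q,r}, {p,q,s}, {p,q,t}, {p,r,s}, {p,r,t}, {p,s,t}, {q,r,s}, {q,r,t}, {q,s,t}, {r,s,t}, {p,q,r,s}, {p,q,r,t}, {p,q,s,t}, {p,r,s,t}, {q,r,s,t}, S }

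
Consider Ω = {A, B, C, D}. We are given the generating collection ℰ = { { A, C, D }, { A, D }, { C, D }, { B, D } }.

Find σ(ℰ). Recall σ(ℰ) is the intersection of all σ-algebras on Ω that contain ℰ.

σ(ℰ) = { {}, { A }, { B }, { C }, { D }, { A, B }, { A, C }, { A, D }, { B, C }, { B, D }, { C, D }, { A, B, C }, { A, B, D }, { A, C, D }, { B, C, D }, Ω }

Derivation:
Seed the family with ℰ together with ∅ and Ω: { {}, { A, D }, { B, D }, { C, D }, { A, C, D }, Ω }.
Round 1: 6 new —
  { B }  = { A, C, D }ᶜ
  { A, B }  = { C, D }ᶜ
  { A, C }  = { B, D }ᶜ
  { B, C }  = { A, D }ᶜ
  { A, B, D }  = { A, D } ∪ { B, D }
  { B, C, D }  = { C, D } ∪ { B, D }
  |family| = 12
Round 2: 3 new —
  { A }  = { B, C, D }ᶜ
  { C }  = { A, B, D }ᶜ
  { A, B, C }  = { A, B } ∪ { B, C }
  |family| = 15
Round 3: +1 →
  { D }  = { A, B, C }ᶜ
  |family| = 16
Round 4: stable.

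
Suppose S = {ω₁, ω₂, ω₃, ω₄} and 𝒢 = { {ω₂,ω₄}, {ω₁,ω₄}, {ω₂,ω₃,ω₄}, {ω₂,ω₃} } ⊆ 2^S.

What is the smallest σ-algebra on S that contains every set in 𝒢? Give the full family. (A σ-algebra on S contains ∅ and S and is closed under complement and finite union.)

Begin from { ∅, {ω₁,ω₄}, {ω₂,ω₃}, {ω₂,ω₄}, {ω₂,ω₃,ω₄}, S } (that is, 𝒢 plus ∅ and S).
Round 1: +3 →
  {ω₁}  = complement {ω₂,ω₃,ω₄}
  {ω₁,ω₃}  = complement {ω₂,ω₄}
  {ω₁,ω₂,ω₄}  = {ω₁,ω₄} ∪ {ω₂,ω₄}
  [9 total]
Round 2: 3 new —
  {ω₃}  = complement {ω₁,ω₂,ω₄}
  {ω₁,ω₂,ω₃}  = {ω₂,ω₃} ∪ {ω₁,ω₃}
  {ω₁,ω₃,ω₄}  = {ω₁,ω₄} ∪ {ω₁,ω₃}
  [12 total]
Round 3 adds 2:
  {ω₂}  = complement {ω₁,ω₃,ω₄}
  {ω₄}  = complement {ω₁,ω₂,ω₃}
  [14 total]
Round 4: 2 new —
  {ω₁,ω₂}  = {ω₂} ∪ {ω₁}
  {ω₃,ω₄}  = {ω₃} ∪ {ω₄}
  [16 total]
Round 5 adds nothing — fixpoint reached.

Hence σ(𝒢) has 16 members: { ∅, {ω₁}, {ω₂}, {ω₃}, {ω₄}, {ω₁,ω₂}, {ω₁,ω₃}, {ω₁,ω₄}, {ω₂,ω₃}, {ω₂,ω₄}, {ω₃,ω₄}, {ω₁,ω₂,ω₃}, {ω₁,ω₂,ω₄}, {ω₁,ω₃,ω₄}, {ω₂,ω₃,ω₄}, S }.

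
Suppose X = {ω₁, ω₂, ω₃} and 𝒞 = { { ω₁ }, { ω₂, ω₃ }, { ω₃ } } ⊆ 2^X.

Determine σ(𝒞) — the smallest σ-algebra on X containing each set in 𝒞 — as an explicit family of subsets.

Seed the family with 𝒞 together with ∅ and X: { {  }, { ω₁ }, { ω₃ }, { ω₂, ω₃ }, X }.
Step 1 (2 new):
  { ω₁, ω₂ }  = ᶜ of { ω₃ }
  { ω₁, ω₃ }  = { ω₃ } ∪ { ω₁ }
  — 7 sets.
Step 2. New:
  { ω₂ }  = ᶜ of { ω₁, ω₃ }
  — 8 sets.
Step 3: no new sets; the family is a σ-algebra.

|σ(𝒞)| = 8.  σ(𝒞) = { {  }, { ω₁ }, { ω₂ }, { ω₃ }, { ω₁, ω₂ }, { ω₁, ω₃ }, { ω₂, ω₃ }, X }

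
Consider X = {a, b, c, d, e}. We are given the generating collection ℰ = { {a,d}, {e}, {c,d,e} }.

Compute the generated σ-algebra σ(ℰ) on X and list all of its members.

Take S₀ = ℰ ∪ {∅, X} = { {}, {e}, {a,d}, {c,d,e}, X }.
Iteration 1 (5 new):
  {a,b}  = ᶜ of {c,d,e}
  {a,d,e}  = {a,d} ∪ {e}
  {b,c,e}  = ᶜ of {a,d}
  {a,b,c,d}  = ᶜ of {e}
  {a,c,d,e}  = {c,d,e} ∪ {a,d}
  [10 total]
Iteration 2. New:
  {b}  = ᶜ of {a,c,d,e}
  {b,c}  = ᶜ of {a,d,e}
  {a,b,d}  = {a,b} ∪ {a,d}
  {a,b,e}  = {a,b} ∪ {e}
  {a,b,c,e}  = {a,b} ∪ {b,c,e}
  {a,b,d,e}  = {a,d,e} ∪ {a,b}
  {b,c,d,e}  = {c,d,e} ∪ {b,c,e}
  [17 total]
Iteration 3 adds 7:
  {a}  = ᶜ of {b,c,d,e}
  {c}  = ᶜ of {a,b,d,e}
  {d}  = ᶜ of {a,b,c,e}
  {b,e}  = {b} ∪ {e}
  {c,d}  = ᶜ of {a,b,e}
  {c,e}  = ᶜ of {a,b,d}
  {a,b,c}  = {a,b} ∪ {b,c}
  [24 total]
Iteration 4: 8 new —
  {a,c}  = {c} ∪ {a}
  {a,e}  = {e} ∪ {a}
  {b,d}  = {b} ∪ {d}
  {d,e}  = ᶜ of {a,b,c}
  {a,c,d}  = ᶜ of {b,e}
  {a,c,e}  = {c,e} ∪ {a}
  {b,c,d}  = {c,d} ∪ {b}
  {b,d,e}  = {b,e} ∪ {d}
  [32 total]
After Iteration 5 the family is unchanged; done.

Hence σ(ℰ) has 32 members: { {}, {a}, {b}, {c}, {d}, {e}, {a,b}, {a,c}, {a,d}, {a,e}, {b,c}, {b,d}, {b,e}, {c,d}, {c,e}, {d,e}, {a,b,c}, {a,b,d}, {a,b,e}, {a,c,d}, {a,c,e}, {a,d,e}, {b,c,d}, {b,c,e}, {b,d,e}, {c,d,e}, {a,b,c,d}, {a,b,c,e}, {a,b,d,e}, {a,c,d,e}, {b,c,d,e}, X }.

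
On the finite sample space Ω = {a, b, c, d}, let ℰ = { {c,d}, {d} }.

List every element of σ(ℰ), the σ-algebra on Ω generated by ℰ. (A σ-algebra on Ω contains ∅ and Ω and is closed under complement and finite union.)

σ(ℰ) (8 sets): { ∅, {c}, {d}, {a,b}, {c,d}, {a,b,c}, {a,b,d}, Ω }

Trace:
Take S₀ = ℰ ∪ {∅, Ω} = { ∅, {d}, {c,d}, Ω }.
Iteration 1. New:
  {a,b}  = {c,d}ᶜ
  {a,b,c}  = {d}ᶜ
  — 6 sets.
Iteration 2 adds 1:
  {a,b,d}  = {a,b} ∪ {d}
  — 7 sets.
Iteration 3: +1 →
  {c}  = {a,b,d}ᶜ
  — 8 sets.
After Iteration 4 the family is unchanged; done.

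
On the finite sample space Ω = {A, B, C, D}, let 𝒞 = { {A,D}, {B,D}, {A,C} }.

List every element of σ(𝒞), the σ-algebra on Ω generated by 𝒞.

Answer: σ(𝒞) = { {}, {A}, {B}, {C}, {D}, {A,B}, {A,C}, {A,D}, {B,C}, {B,D}, {C,D}, {A,B,C}, {A,B,D}, {A,C,D}, {B,C,D}, Ω }

Working:
Start: 𝒞 ∪ {∅, Ω} = { {}, {A,C}, {A,D}, {B,D}, Ω }.
Step 1 (3 new):
  {B,C}  = {A,D}ᶜ
  {A,B,D}  = {A,D} ∪ {B,D}
  {A,C,D}  = {A,D} ∪ {A,C}
Step 2 adds 4:
  {B}  = {A,C,D}ᶜ
  {C}  = {A,B,D}ᶜ
  {A,B,C}  = {B,C} ∪ {A,C}
  {B,C,D}  = {B,C} ∪ {B,D}
Step 3. New:
  {A}  = {B,C,D}ᶜ
  {D}  = {A,B,C}ᶜ
Step 4: 2 new —
  {A,B}  = {B} ∪ {A}
  {C,D}  = {C} ∪ {D}
After Step 5 the family is unchanged; done.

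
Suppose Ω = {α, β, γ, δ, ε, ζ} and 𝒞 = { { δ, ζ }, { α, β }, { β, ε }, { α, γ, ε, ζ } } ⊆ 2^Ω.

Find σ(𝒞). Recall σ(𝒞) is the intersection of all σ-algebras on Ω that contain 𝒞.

Answer: σ(𝒞) = { ∅, { α }, { β }, { γ }, { δ }, { ε }, { ζ }, { α, β }, { α, γ }, { α, δ }, { α, ε }, { α, ζ }, { β, γ }, { β, δ }, { β, ε }, { β, ζ }, { γ, δ }, { γ, ε }, { γ, ζ }, { δ, ε }, { δ, ζ }, { ε, ζ }, { α, β, γ }, { α, β, δ }, { α, β, ε }, { α, β, ζ }, { α, γ, δ }, { α, γ, ε }, { α, γ, ζ }, { α, δ, ε }, { α, δ, ζ }, { α, ε, ζ }, { β, γ, δ }, { β, γ, ε }, { β, γ, ζ }, { β, δ, ε }, { β, δ, ζ }, { β, ε, ζ }, { γ, δ, ε }, { γ, δ, ζ }, { γ, ε, ζ }, { δ, ε, ζ }, { α, β, γ, δ }, { α, β, γ, ε }, { α, β, γ, ζ }, { α, β, δ, ε }, { α, β, δ, ζ }, { α, β, ε, ζ }, { α, γ, δ, ε }, { α, γ, δ, ζ }, { α, γ, ε, ζ }, { α, δ, ε, ζ }, { β, γ, δ, ε }, { β, γ, δ, ζ }, { β, γ, ε, ζ }, { β, δ, ε, ζ }, { γ, δ, ε, ζ }, { α, β, γ, δ, ε }, { α, β, γ, δ, ζ }, { α, β, γ, ε, ζ }, { α, β, δ, ε, ζ }, { α, γ, δ, ε, ζ }, { β, γ, δ, ε, ζ }, Ω }

Derivation:
Initial family (6 sets): { ∅, { α, β }, { β, ε }, { δ, ζ }, { α, γ, ε, ζ }, Ω }.
Iteration 1: +9 →
  { β, δ }  = { α, γ, ε, ζ }ᶜ
  { α, β, ε }  = { β, ε } ∪ { α, β }
  { α, β, γ, ε }  = { δ, ζ }ᶜ
  { α, β, δ, ζ }  = { α, β } ∪ { δ, ζ }
  { α, γ, δ, ζ }  = { β, ε }ᶜ
  { β, δ, ε, ζ }  = { β, ε } ∪ { δ, ζ }
  { γ, δ, ε, ζ }  = { α, β }ᶜ
  { α, β, γ, ε, ζ }  = { α, γ, ε, ζ } ∪ { β, ε }
  { α, γ, δ, ε, ζ }  = { α, γ, ε, ζ } ∪ { δ, ζ }
  |family| = 15
Iteration 2: 13 new —
  { β }  = { α, γ, δ, ε, ζ }ᶜ
  { δ }  = { α, β, γ, ε, ζ }ᶜ
  { α, γ }  = { β, δ, ε, ζ }ᶜ
  { γ, ε }  = { α, β, δ, ζ }ᶜ
  { α, β, δ }  = { α, β } ∪ { β, δ }
  { β, δ, ε }  = { β, ε } ∪ { β, δ }
  { β, δ, ζ }  = { δ, ζ } ∪ { β, δ }
  { γ, δ, ζ }  = { α, β, ε }ᶜ
  { α, β, δ, ε }  = { α, β, ε } ∪ { β, δ }
  { α, β, γ, δ, ε }  = { α, β, γ, ε } ∪ { β, δ }
  { α, β, γ, δ, ζ }  = { α, β, δ, ζ } ∪ { α, γ, δ, ζ }
  { α, β, δ, ε, ζ }  = { β, ε } ∪ { α, β, δ, ζ }
  { β, γ, δ, ε, ζ }  = { β, ε } ∪ { γ, δ, ε, ζ }
  |family| = 28
Iteration 3: +15 →
  { α }  = { β, γ, δ, ε, ζ }ᶜ
  { γ }  = { α, β, δ, ε, ζ }ᶜ
  { ε }  = { α, β, γ, δ, ζ }ᶜ
  { ζ }  = { α, β, γ, δ, ε }ᶜ
  { γ, ζ }  = { α, β, δ, ε }ᶜ
  { α, β, γ }  = { β } ∪ { α, γ }
  { α, γ, δ }  = { α, γ } ∪ { δ }
  { α, γ, ε }  = { β, δ, ζ }ᶜ
  { α, γ, ζ }  = { β, δ, ε }ᶜ
  { β, γ, ε }  = { β, ε } ∪ { γ, ε }
  { γ, δ, ε }  = { γ, ε } ∪ { δ }
  { γ, ε, ζ }  = { α, β, δ }ᶜ
  { α, β, γ, δ }  = { α, γ } ∪ { β, δ }
  { β, γ, δ, ε }  = { γ, ε } ∪ { β, δ }
  { β, γ, δ, ζ }  = { β, δ, ζ } ∪ { γ, δ, ζ }
  |family| = 43
Iteration 4 adds 18:
  { α, δ }  = { δ } ∪ { α }
  { α, ε }  = { β, γ, δ, ζ }ᶜ
  { α, ζ }  = { β, γ, δ, ε }ᶜ
  { β, γ }  = { β } ∪ { γ }
  { β, ζ }  = { β } ∪ { ζ }
  { γ, δ }  = { γ } ∪ { δ }
  { δ, ε }  = { δ } ∪ { ε }
  { ε, ζ }  = { α, β, γ, δ }ᶜ
  { α, β, ζ }  = { γ, δ, ε }ᶜ
  { α, δ, ζ }  = { β, γ, ε }ᶜ
  { β, γ, δ }  = { γ } ∪ { β, δ }
  { β, γ, ζ }  = { β } ∪ { γ, ζ }
  { β, ε, ζ }  = { α, γ, δ }ᶜ
  { δ, ε, ζ }  = { α, β, γ }ᶜ
  { α, β, γ, ζ }  = { α, γ, ζ } ∪ { β }
  { α, β, ε, ζ }  = { α, β, ε } ∪ { ζ }
  { α, γ, δ, ε }  = { α, γ, ε } ∪ { δ }
  { β, γ, ε, ζ }  = { β } ∪ { γ, ε, ζ }
  |family| = 61
Iteration 5. New:
  { α, δ, ε }  = { β, γ, ζ }ᶜ
  { α, ε, ζ }  = { β, γ, δ }ᶜ
  { α, δ, ε, ζ }  = { β, γ }ᶜ
  |family| = 64
Iteration 6: no new sets; the family is a σ-algebra.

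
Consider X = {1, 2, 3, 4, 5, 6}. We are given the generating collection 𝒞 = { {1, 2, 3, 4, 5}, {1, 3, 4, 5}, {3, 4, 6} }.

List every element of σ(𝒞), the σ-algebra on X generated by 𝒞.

|σ(𝒞)| = 16.  σ(𝒞) = { ∅, {2}, {6}, {1, 5}, {2, 6}, {3, 4}, {1, 2, 5}, {1, 5, 6}, {2, 3, 4}, {3, 4, 6}, {1, 2, 5, 6}, {1, 3, 4, 5}, {2, 3, 4, 6}, {1, 2, 3, 4, 5}, {1, 3, 4, 5, 6}, X }

Working:
Initial family (5 sets): { ∅, {3, 4, 6}, {1, 3, 4, 5}, {1, 2, 3, 4, 5}, X }.
Pass 1. New:
  {6}  = X∖{1, 2, 3, 4, 5}
  {2, 6}  = X∖{1, 3, 4, 5}
  {1, 2, 5}  = X∖{3, 4, 6}
  {1, 3, 4, 5, 6}  = {1, 3, 4, 5} ∪ {3, 4, 6}
  — 9 sets.
Pass 2 (3 new):
  {2}  = X∖{1, 3, 4, 5, 6}
  {1, 2, 5, 6}  = {2, 6} ∪ {1, 2, 5}
  {2, 3, 4, 6}  = {2, 6} ∪ {3, 4, 6}
  — 12 sets.
Pass 3: +2 →
  {1, 5}  = X∖{2, 3, 4, 6}
  {3, 4}  = X∖{1, 2, 5, 6}
  — 14 sets.
Pass 4. New:
  {1, 5, 6}  = {1, 5} ∪ {6}
  {2, 3, 4}  = {3, 4} ∪ {2}
  — 16 sets.
After Pass 5 the family is unchanged; done.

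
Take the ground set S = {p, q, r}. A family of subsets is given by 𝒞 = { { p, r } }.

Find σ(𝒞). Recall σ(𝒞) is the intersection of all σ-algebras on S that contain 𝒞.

σ(𝒞) (4 sets): { {  }, { q }, { p, r }, S }

Check:
Initial family (3 sets): { {  }, { p, r }, S }.
Iteration 1: +1 →
  { q }  = ᶜ of { p, r }
  — 4 sets.
Iteration 2: already closed under ᶜ and ∪.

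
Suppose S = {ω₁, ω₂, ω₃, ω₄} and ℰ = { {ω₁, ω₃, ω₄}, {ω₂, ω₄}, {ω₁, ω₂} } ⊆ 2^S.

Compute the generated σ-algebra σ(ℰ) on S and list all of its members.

σ(ℰ) (16 sets): { {}, {ω₁}, {ω₂}, {ω₃}, {ω₄}, {ω₁, ω₂}, {ω₁, ω₃}, {ω₁, ω₄}, {ω₂, ω₃}, {ω₂, ω₄}, {ω₃, ω₄}, {ω₁, ω₂, ω₃}, {ω₁, ω₂, ω₄}, {ω₁, ω₃, ω₄}, {ω₂, ω₃, ω₄}, S }

Check:
Begin from { {}, {ω₁, ω₂}, {ω₂, ω₄}, {ω₁, ω₃, ω₄}, S } (that is, ℰ plus ∅ and S).
Iteration 1: +4 →
  {ω₂}  = complement {ω₁, ω₃, ω₄}
  {ω₁, ω₃}  = complement {ω₂, ω₄}
  {ω₃, ω₄}  = complement {ω₁, ω₂}
  {ω₁, ω₂, ω₄}  = {ω₁, ω₂} ∪ {ω₂, ω₄}
  [9 total]
Iteration 2: +3 →
  {ω₃}  = complement {ω₁, ω₂, ω₄}
  {ω₁, ω₂, ω₃}  = {ω₁, ω₂} ∪ {ω₁, ω₃}
  {ω₂, ω₃, ω₄}  = {ω₃, ω₄} ∪ {ω₂}
  [12 total]
Iteration 3: +3 →
  {ω₁}  = complement {ω₂, ω₃, ω₄}
  {ω₄}  = complement {ω₁, ω₂, ω₃}
  {ω₂, ω₃}  = {ω₃} ∪ {ω₂}
  [15 total]
Iteration 4 adds 1:
  {ω₁, ω₄}  = complement {ω₂, ω₃}
  [16 total]
Iteration 5: already closed under ᶜ and ∪.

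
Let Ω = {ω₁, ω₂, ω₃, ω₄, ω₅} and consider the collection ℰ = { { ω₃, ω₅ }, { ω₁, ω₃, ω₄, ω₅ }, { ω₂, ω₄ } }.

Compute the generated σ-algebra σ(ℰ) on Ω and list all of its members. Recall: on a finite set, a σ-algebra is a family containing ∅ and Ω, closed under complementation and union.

σ(ℰ) (16 sets): { ∅, { ω₁ }, { ω₂ }, { ω₄ }, { ω₁, ω₂ }, { ω₁, ω₄ }, { ω₂, ω₄ }, { ω₃, ω₅ }, { ω₁, ω₂, ω₄ }, { ω₁, ω₃, ω₅ }, { ω₂, ω₃, ω₅ }, { ω₃, ω₄, ω₅ }, { ω₁, ω₂, ω₃, ω₅ }, { ω₁, ω₃, ω₄, ω₅ }, { ω₂, ω₃, ω₄, ω₅ }, Ω }

Check:
Seed the family with ℰ together with ∅ and Ω: { ∅, { ω₂, ω₄ }, { ω₃, ω₅ }, { ω₁, ω₃, ω₄, ω₅ }, Ω }.
Iteration 1: 4 new —
  { ω₂ }  = ᶜ of { ω₁, ω₃, ω₄, ω₅ }
  { ω₁, ω₂, ω₄ }  = ᶜ of { ω₃, ω₅ }
  { ω₁, ω₃, ω₅ }  = ᶜ of { ω₂, ω₄ }
  { ω₂, ω₃, ω₄, ω₅ }  = { ω₃, ω₅ } ∪ { ω₂, ω₄ }
  — 9 sets.
Iteration 2 adds 3:
  { ω₁ }  = ᶜ of { ω₂, ω₃, ω₄, ω₅ }
  { ω₂, ω₃, ω₅ }  = { ω₂ } ∪ { ω₃, ω₅ }
  { ω₁, ω₂, ω₃, ω₅ }  = { ω₁, ω₃, ω₅ } ∪ { ω₂ }
  — 12 sets.
Iteration 3 (3 new):
  { ω₄ }  = ᶜ of { ω₁, ω₂, ω₃, ω₅ }
  { ω₁, ω₂ }  = { ω₂ } ∪ { ω₁ }
  { ω₁, ω₄ }  = ᶜ of { ω₂, ω₃, ω₅ }
  — 15 sets.
Iteration 4 (1 new):
  { ω₃, ω₄, ω₅ }  = ᶜ of { ω₁, ω₂ }
  — 16 sets.
Iteration 5: closed — nothing new.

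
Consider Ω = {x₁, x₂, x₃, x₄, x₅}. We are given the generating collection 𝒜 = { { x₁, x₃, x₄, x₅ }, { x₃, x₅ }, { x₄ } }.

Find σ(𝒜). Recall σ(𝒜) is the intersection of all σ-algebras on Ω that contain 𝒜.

Begin from { {}, { x₄ }, { x₃, x₅ }, { x₁, x₃, x₄, x₅ }, Ω } (that is, 𝒜 plus ∅ and Ω).
Pass 1. New:
  { x₂ }  = complement { x₁, x₃, x₄, x₅ }
  { x₁, x₂, x₄ }  = complement { x₃, x₅ }
  { x₃, x₄, x₅ }  = { x₄ } ∪ { x₃, x₅ }
  { x₁, x₂, x₃, x₅ }  = complement { x₄ }
  |family| = 9
Pass 2 adds 4:
  { x₁, x₂ }  = complement { x₃, x₄, x₅ }
  { x₂, x₄ }  = { x₂ } ∪ { x₄ }
  { x₂, x₃, x₅ }  = { x₂ } ∪ { x₃, x₅ }
  { x₂, x₃, x₄, x₅ }  = { x₃, x₄, x₅ } ∪ { x₂ }
  |family| = 13
Pass 3: +3 →
  { x₁ }  = complement { x₂, x₃, x₄, x₅ }
  { x₁, x₄ }  = complement { x₂, x₃, x₅ }
  { x₁, x₃, x₅ }  = complement { x₂, x₄ }
  |family| = 16
After Pass 4 the family is unchanged; done.

Hence σ(𝒜) has 16 members: { {}, { x₁ }, { x₂ }, { x₄ }, { x₁, x₂ }, { x₁, x₄ }, { x₂, x₄ }, { x₃, x₅ }, { x₁, x₂, x₄ }, { x₁, x₃, x₅ }, { x₂, x₃, x₅ }, { x₃, x₄, x₅ }, { x₁, x₂, x₃, x₅ }, { x₁, x₃, x₄, x₅ }, { x₂, x₃, x₄, x₅ }, Ω }.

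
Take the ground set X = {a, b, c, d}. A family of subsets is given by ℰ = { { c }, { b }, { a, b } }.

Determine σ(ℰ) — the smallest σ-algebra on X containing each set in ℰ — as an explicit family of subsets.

Initial family (5 sets): { {  }, { b }, { c }, { a, b }, X }.
Iteration 1: +5 →
  { b, c }  = { c } ∪ { b }
  { c, d }  = { a, b }ᶜ
  { a, b, c }  = { c } ∪ { a, b }
  { a, b, d }  = { c }ᶜ
  { a, c, d }  = { b }ᶜ
Iteration 2: +3 →
  { d }  = { a, b, c }ᶜ
  { a, d }  = { b, c }ᶜ
  { b, c, d }  = { c, d } ∪ { b }
Iteration 3: +2 →
  { a }  = { b, c, d }ᶜ
  { b, d }  = { d } ∪ { b }
Iteration 4 (1 new):
  { a, c }  = { b, d }ᶜ
Iteration 5: closed — nothing new.

|σ(ℰ)| = 16.  σ(ℰ) = { {  }, { a }, { b }, { c }, { d }, { a, b }, { a, c }, { a, d }, { b, c }, { b, d }, { c, d }, { a, b, c }, { a, b, d }, { a, c, d }, { b, c, d }, X }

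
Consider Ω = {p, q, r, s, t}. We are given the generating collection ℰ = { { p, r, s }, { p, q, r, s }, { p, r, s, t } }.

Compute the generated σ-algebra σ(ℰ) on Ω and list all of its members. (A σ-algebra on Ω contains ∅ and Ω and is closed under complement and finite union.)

σ(ℰ) (8 sets): { {  }, { q }, { t }, { q, t }, { p, r, s }, { p, q, r, s }, { p, r, s, t }, Ω }

Check:
Initial family (5 sets): { {  }, { p, r, s }, { p, q, r, s }, { p, r, s, t }, Ω }.
Step 1 adds 3:
  { q }  = complement { p, r, s, t }
  { t }  = complement { p, q, r, s }
  { q, t }  = complement { p, r, s }
  |family| = 8
Step 2: stable.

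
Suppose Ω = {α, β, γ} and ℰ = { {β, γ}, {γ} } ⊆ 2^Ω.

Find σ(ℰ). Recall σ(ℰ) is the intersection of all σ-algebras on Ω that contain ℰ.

Answer: σ(ℰ) = { {}, {α}, {β}, {γ}, {α, β}, {α, γ}, {β, γ}, Ω }

Derivation:
Take S₀ = ℰ ∪ {∅, Ω} = { {}, {γ}, {β, γ}, Ω }.
Pass 1 (2 new):
  {α}  = ᶜ of {β, γ}
  {α, β}  = ᶜ of {γ}
  (now 6)
Pass 2: 1 new —
  {α, γ}  = {γ} ∪ {α}
  (now 7)
Pass 3. New:
  {β}  = ᶜ of {α, γ}
  (now 8)
Pass 4 adds nothing — fixpoint reached.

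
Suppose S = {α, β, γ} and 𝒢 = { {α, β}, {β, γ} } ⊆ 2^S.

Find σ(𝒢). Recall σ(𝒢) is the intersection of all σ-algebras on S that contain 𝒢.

Initial family (4 sets): { ∅, {α, β}, {β, γ}, S }.
Round 1: 2 new —
  {α}  = ᶜ of {β, γ}
  {γ}  = ᶜ of {α, β}
  — 6 sets.
Round 2 adds 1:
  {α, γ}  = {γ} ∪ {α}
  — 7 sets.
Round 3: +1 →
  {β}  = ᶜ of {α, γ}
  — 8 sets.
Round 4: already closed under ᶜ and ∪.

|σ(𝒢)| = 8.  σ(𝒢) = { ∅, {α}, {β}, {γ}, {α, β}, {α, γ}, {β, γ}, S }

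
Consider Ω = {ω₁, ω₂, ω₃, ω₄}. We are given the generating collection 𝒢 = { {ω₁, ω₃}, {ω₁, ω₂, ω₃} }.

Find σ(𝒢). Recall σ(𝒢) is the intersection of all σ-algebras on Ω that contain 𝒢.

Take S₀ = 𝒢 ∪ {∅, Ω} = { {}, {ω₁, ω₃}, {ω₁, ω₂, ω₃}, Ω }.
Step 1. New:
  {ω₄}  = ᶜ of {ω₁, ω₂, ω₃}
  {ω₂, ω₄}  = ᶜ of {ω₁, ω₃}
Step 2: 1 new —
  {ω₁, ω₃, ω₄}  = {ω₁, ω₃} ∪ {ω₄}
Step 3 adds 1:
  {ω₂}  = ᶜ of {ω₁, ω₃, ω₄}
After Step 4 the family is unchanged; done.

Therefore σ(𝒢) = { {}, {ω₂}, {ω₄}, {ω₁, ω₃}, {ω₂, ω₄}, {ω₁, ω₂, ω₃}, {ω₁, ω₃, ω₄}, Ω } (|σ(𝒢)| = 8).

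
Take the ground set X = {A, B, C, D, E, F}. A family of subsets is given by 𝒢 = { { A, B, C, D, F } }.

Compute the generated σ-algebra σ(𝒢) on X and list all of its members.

Start: 𝒢 ∪ {∅, X} = { {  }, { A, B, C, D, F }, X }.
Round 1: +1 →
  { E }  = complement { A, B, C, D, F }
  (now 4)
Round 2: closed — nothing new.

Hence σ(𝒢) has 4 members: { {  }, { E }, { A, B, C, D, F }, X }.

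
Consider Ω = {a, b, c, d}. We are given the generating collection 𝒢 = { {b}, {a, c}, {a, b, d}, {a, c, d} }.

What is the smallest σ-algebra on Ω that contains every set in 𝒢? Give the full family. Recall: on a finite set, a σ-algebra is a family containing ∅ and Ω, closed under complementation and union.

Answer: σ(𝒢) = { ∅, {a}, {b}, {c}, {d}, {a, b}, {a, c}, {a, d}, {b, c}, {b, d}, {c, d}, {a, b, c}, {a, b, d}, {a, c, d}, {b, c, d}, Ω }

Check:
Begin from { ∅, {b}, {a, c}, {a, b, d}, {a, c, d}, Ω } (that is, 𝒢 plus ∅ and Ω).
Pass 1. New:
  {c}  = Ω∖{a, b, d}
  {b, d}  = Ω∖{a, c}
  {a, b, c}  = {a, c} ∪ {b}
  (now 9)
Pass 2: +3 →
  {d}  = Ω∖{a, b, c}
  {b, c}  = {b} ∪ {c}
  {b, c, d}  = {c} ∪ {b, d}
  (now 12)
Pass 3 (3 new):
  {a}  = Ω∖{b, c, d}
  {a, d}  = Ω∖{b, c}
  {c, d}  = {c} ∪ {d}
  (now 15)
Pass 4. New:
  {a, b}  = Ω∖{c, d}
  (now 16)
Pass 5: no new sets; the family is a σ-algebra.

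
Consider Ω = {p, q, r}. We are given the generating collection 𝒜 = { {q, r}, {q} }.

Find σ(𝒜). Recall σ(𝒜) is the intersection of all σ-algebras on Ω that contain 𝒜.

|σ(𝒜)| = 8.  σ(𝒜) = { {}, {p}, {q}, {r}, {p, q}, {p, r}, {q, r}, Ω }

Working:
Begin from { {}, {q}, {q, r}, Ω } (that is, 𝒜 plus ∅ and Ω).
Round 1 (2 new):
  {p}  = complement {q, r}
  {p, r}  = complement {q}
  [6 total]
Round 2. New:
  {p, q}  = {q} ∪ {p}
  [7 total]
Round 3: 1 new —
  {r}  = complement {p, q}
  [8 total]
Round 4 adds nothing — fixpoint reached.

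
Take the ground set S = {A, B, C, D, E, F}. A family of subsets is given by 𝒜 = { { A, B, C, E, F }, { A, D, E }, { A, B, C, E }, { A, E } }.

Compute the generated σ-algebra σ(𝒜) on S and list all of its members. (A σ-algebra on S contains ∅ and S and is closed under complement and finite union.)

σ(𝒜) (16 sets): { ∅, { D }, { F }, { A, E }, { B, C }, { D, F }, { A, D, E }, { A, E, F }, { B, C, D }, { B, C, F }, { A, B, C, E }, { A, D, E, F }, { B, C, D, F }, { A, B, C, D, E }, { A, B, C, E, F }, S }

Check:
Take S₀ = 𝒜 ∪ {∅, S} = { ∅, { A, E }, { A, D, E }, { A, B, C, E }, { A, B, C, E, F }, S }.
Round 1 (5 new):
  { D }  = ᶜ of { A, B, C, E, F }
  { D, F }  = ᶜ of { A, B, C, E }
  { B, C, F }  = ᶜ of { A, D, E }
  { B, C, D, F }  = ᶜ of { A, E }
  { A, B, C, D, E }  = { A, D, E } ∪ { A, B, C, E }
  — 11 sets.
Round 2 (2 new):
  { F }  = ᶜ of { A, B, C, D, E }
  { A, D, E, F }  = { A, D, E } ∪ { D, F }
  — 13 sets.
Round 3. New:
  { B, C }  = ᶜ of { A, D, E, F }
  { A, E, F }  = { A, E } ∪ { F }
  — 15 sets.
Round 4 (1 new):
  { B, C, D }  = ᶜ of { A, E, F }
  — 16 sets.
Round 5: already closed under ᶜ and ∪.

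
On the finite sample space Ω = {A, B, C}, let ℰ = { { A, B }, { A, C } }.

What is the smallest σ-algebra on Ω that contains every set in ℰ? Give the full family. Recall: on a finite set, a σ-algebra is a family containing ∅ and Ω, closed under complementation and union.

Seed the family with ℰ together with ∅ and Ω: { {  }, { A, B }, { A, C }, Ω }.
Step 1 adds 2:
  { B }  = { A, C }ᶜ
  { C }  = { A, B }ᶜ
  |family| = 6
Step 2: +1 →
  { B, C }  = { C } ∪ { B }
  |family| = 7
Step 3. New:
  { A }  = { B, C }ᶜ
  |family| = 8
Step 4: no new sets; the family is a σ-algebra.

Hence σ(ℰ) has 8 members: { {  }, { A }, { B }, { C }, { A, B }, { A, C }, { B, C }, Ω }.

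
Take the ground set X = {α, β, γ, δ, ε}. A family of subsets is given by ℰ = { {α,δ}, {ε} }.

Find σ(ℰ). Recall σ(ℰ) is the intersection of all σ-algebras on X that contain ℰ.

Begin from { {}, {ε}, {α,δ}, X } (that is, ℰ plus ∅ and X).
Iteration 1: +3 →
  {α,δ,ε}  = {ε} ∪ {α,δ}
  {β,γ,ε}  = ᶜ of {α,δ}
  {α,β,γ,δ}  = ᶜ of {ε}
  [7 total]
Iteration 2 (1 new):
  {β,γ}  = ᶜ of {α,δ,ε}
  [8 total]
Iteration 3: no new sets; the family is a σ-algebra.

Therefore σ(ℰ) = { {}, {ε}, {α,δ}, {β,γ}, {α,δ,ε}, {β,γ,ε}, {α,β,γ,δ}, X } (|σ(ℰ)| = 8).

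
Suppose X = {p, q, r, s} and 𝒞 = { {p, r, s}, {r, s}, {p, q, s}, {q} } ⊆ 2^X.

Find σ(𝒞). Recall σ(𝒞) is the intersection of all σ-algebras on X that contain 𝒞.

σ(𝒞) = { ∅, {p}, {q}, {r}, {s}, {p, q}, {p, r}, {p, s}, {q, r}, {q, s}, {r, s}, {p, q, r}, {p, q, s}, {p, r, s}, {q, r, s}, X }

Trace:
Start: 𝒞 ∪ {∅, X} = { ∅, {q}, {r, s}, {p, q, s}, {p, r, s}, X }.
Round 1 adds 3:
  {r}  = ᶜ of {p, q, s}
  {p, q}  = ᶜ of {r, s}
  {q, r, s}  = {r, s} ∪ {q}
  |family| = 9
Round 2. New:
  {p}  = ᶜ of {q, r, s}
  {q, r}  = {q} ∪ {r}
  {p, q, r}  = {p, q} ∪ {r}
  |family| = 12
Round 3. New:
  {s}  = ᶜ of {p, q, r}
  {p, r}  = {r} ∪ {p}
  {p, s}  = ᶜ of {q, r}
  |family| = 15
Round 4. New:
  {q, s}  = ᶜ of {p, r}
  |family| = 16
After Round 5 the family is unchanged; done.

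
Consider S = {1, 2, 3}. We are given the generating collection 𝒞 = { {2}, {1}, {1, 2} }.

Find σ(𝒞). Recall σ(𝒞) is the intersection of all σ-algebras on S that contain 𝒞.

Answer: σ(𝒞) = { ∅, {1}, {2}, {3}, {1, 2}, {1, 3}, {2, 3}, S }

Trace:
Start: 𝒞 ∪ {∅, S} = { ∅, {1}, {2}, {1, 2}, S }.
Round 1. New:
  {3}  = complement {1, 2}
  {1, 3}  = complement {2}
  {2, 3}  = complement {1}
  [8 total]
Round 2: no new sets; the family is a σ-algebra.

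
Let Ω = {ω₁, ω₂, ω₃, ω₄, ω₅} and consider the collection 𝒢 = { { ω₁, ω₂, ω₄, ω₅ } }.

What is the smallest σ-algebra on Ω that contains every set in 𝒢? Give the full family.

σ(𝒢) = { {}, { ω₃ }, { ω₁, ω₂, ω₄, ω₅ }, Ω }

Working:
Seed the family with 𝒢 together with ∅ and Ω: { {}, { ω₁, ω₂, ω₄, ω₅ }, Ω }.
Round 1: +1 →
  { ω₃ }  = Ω∖{ ω₁, ω₂, ω₄, ω₅ }
Round 2: already closed under ᶜ and ∪.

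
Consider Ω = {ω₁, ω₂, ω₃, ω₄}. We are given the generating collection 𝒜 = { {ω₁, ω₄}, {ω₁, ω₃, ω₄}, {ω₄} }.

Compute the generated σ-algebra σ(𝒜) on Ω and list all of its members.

Answer: σ(𝒜) = { {}, {ω₁}, {ω₂}, {ω₃}, {ω₄}, {ω₁, ω₂}, {ω₁, ω₃}, {ω₁, ω₄}, {ω₂, ω₃}, {ω₂, ω₄}, {ω₃, ω₄}, {ω₁, ω₂, ω₃}, {ω₁, ω₂, ω₄}, {ω₁, ω₃, ω₄}, {ω₂, ω₃, ω₄}, Ω }

Trace:
Take S₀ = 𝒜 ∪ {∅, Ω} = { {}, {ω₄}, {ω₁, ω₄}, {ω₁, ω₃, ω₄}, Ω }.
Step 1. New:
  {ω₂}  = Ω∖{ω₁, ω₃, ω₄}
  {ω₂, ω₃}  = Ω∖{ω₁, ω₄}
  {ω₁, ω₂, ω₃}  = Ω∖{ω₄}
  |family| = 8
Step 2. New:
  {ω₂, ω₄}  = {ω₄} ∪ {ω₂}
  {ω₁, ω₂, ω₄}  = {ω₂} ∪ {ω₁, ω₄}
  {ω₂, ω₃, ω₄}  = {ω₄} ∪ {ω₂, ω₃}
  |family| = 11
Step 3: 3 new —
  {ω₁}  = Ω∖{ω₂, ω₃, ω₄}
  {ω₃}  = Ω∖{ω₁, ω₂, ω₄}
  {ω₁, ω₃}  = Ω∖{ω₂, ω₄}
  |family| = 14
Step 4 (2 new):
  {ω₁, ω₂}  = {ω₂} ∪ {ω₁}
  {ω₃, ω₄}  = {ω₃} ∪ {ω₄}
  |family| = 16
After Step 5 the family is unchanged; done.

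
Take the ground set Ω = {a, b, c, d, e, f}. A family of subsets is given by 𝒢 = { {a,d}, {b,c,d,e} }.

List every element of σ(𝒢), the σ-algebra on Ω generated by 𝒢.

|σ(𝒢)| = 16.  σ(𝒢) = { {}, {a}, {d}, {f}, {a,d}, {a,f}, {d,f}, {a,d,f}, {b,c,e}, {a,b,c,e}, {b,c,d,e}, {b,c,e,f}, {a,b,c,d,e}, {a,b,c,e,f}, {b,c,d,e,f}, Ω }

Check:
Seed the family with 𝒢 together with ∅ and Ω: { {}, {a,d}, {b,c,d,e}, Ω }.
Round 1 (3 new):
  {a,f}  = {b,c,d,e}ᶜ
  {b,c,e,f}  = {a,d}ᶜ
  {a,b,c,d,e}  = {b,c,d,e} ∪ {a,d}
  [7 total]
Round 2 adds 4:
  {f}  = {a,b,c,d,e}ᶜ
  {a,d,f}  = {a,d} ∪ {a,f}
  {a,b,c,e,f}  = {a,f} ∪ {b,c,e,f}
  {b,c,d,e,f}  = {b,c,d,e} ∪ {b,c,e,f}
  [11 total]
Round 3 (3 new):
  {a}  = {b,c,d,e,f}ᶜ
  {d}  = {a,b,c,e,f}ᶜ
  {b,c,e}  = {a,d,f}ᶜ
  [14 total]
Round 4: 2 new —
  {d,f}  = {d} ∪ {f}
  {a,b,c,e}  = {b,c,e} ∪ {a}
  [16 total]
Round 5 adds nothing — fixpoint reached.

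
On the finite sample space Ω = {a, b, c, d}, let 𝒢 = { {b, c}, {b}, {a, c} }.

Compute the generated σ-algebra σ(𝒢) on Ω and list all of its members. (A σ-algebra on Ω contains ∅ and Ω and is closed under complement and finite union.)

Seed the family with 𝒢 together with ∅ and Ω: { {}, {b}, {a, c}, {b, c}, Ω }.
Step 1 (4 new):
  {a, d}  = Ω∖{b, c}
  {b, d}  = Ω∖{a, c}
  {a, b, c}  = {b, c} ∪ {a, c}
  {a, c, d}  = Ω∖{b}
  (now 9)
Step 2. New:
  {d}  = Ω∖{a, b, c}
  {a, b, d}  = {b} ∪ {a, d}
  {b, c, d}  = {b, c} ∪ {b, d}
  (now 12)
Step 3 adds 2:
  {a}  = Ω∖{b, c, d}
  {c}  = Ω∖{a, b, d}
  (now 14)
Step 4 adds 2:
  {a, b}  = {b} ∪ {a}
  {c, d}  = {c} ∪ {d}
  (now 16)
Step 5: closed — nothing new.

|σ(𝒢)| = 16.  σ(𝒢) = { {}, {a}, {b}, {c}, {d}, {a, b}, {a, c}, {a, d}, {b, c}, {b, d}, {c, d}, {a, b, c}, {a, b, d}, {a, c, d}, {b, c, d}, Ω }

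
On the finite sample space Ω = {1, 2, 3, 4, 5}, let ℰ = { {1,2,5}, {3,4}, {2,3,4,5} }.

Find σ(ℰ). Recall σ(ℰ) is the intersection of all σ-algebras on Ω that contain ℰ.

Start: ℰ ∪ {∅, Ω} = { {}, {3,4}, {1,2,5}, {2,3,4,5}, Ω }.
Pass 1 (1 new):
  {1}  = Ω∖{2,3,4,5}
  — 6 sets.
Pass 2: 1 new —
  {1,3,4}  = {3,4} ∪ {1}
  — 7 sets.
Pass 3: 1 new —
  {2,5}  = Ω∖{1,3,4}
  — 8 sets.
Pass 4: no new sets; the family is a σ-algebra.

σ(ℰ) = { {}, {1}, {2,5}, {3,4}, {1,2,5}, {1,3,4}, {2,3,4,5}, Ω }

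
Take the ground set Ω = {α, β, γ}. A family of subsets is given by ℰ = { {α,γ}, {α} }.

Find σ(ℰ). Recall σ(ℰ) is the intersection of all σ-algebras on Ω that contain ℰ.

Take S₀ = ℰ ∪ {∅, Ω} = { {}, {α}, {α,γ}, Ω }.
Iteration 1 adds 2:
  {β}  = ᶜ of {α,γ}
  {β,γ}  = ᶜ of {α}
  [6 total]
Iteration 2. New:
  {α,β}  = {β} ∪ {α}
  [7 total]
Iteration 3: +1 →
  {γ}  = ᶜ of {α,β}
  [8 total]
Iteration 4: no new sets; the family is a σ-algebra.

σ(ℰ) = { {}, {α}, {β}, {γ}, {α,β}, {α,γ}, {β,γ}, Ω }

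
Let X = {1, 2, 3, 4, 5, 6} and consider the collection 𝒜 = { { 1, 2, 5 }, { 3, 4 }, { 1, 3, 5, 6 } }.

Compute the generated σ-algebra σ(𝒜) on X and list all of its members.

|σ(𝒜)| = 32.  σ(𝒜) = { ∅, { 2 }, { 3 }, { 4 }, { 6 }, { 1, 5 }, { 2, 3 }, { 2, 4 }, { 2, 6 }, { 3, 4 }, { 3, 6 }, { 4, 6 }, { 1, 2, 5 }, { 1, 3, 5 }, { 1, 4, 5 }, { 1, 5, 6 }, { 2, 3, 4 }, { 2, 3, 6 }, { 2, 4, 6 }, { 3, 4, 6 }, { 1, 2, 3, 5 }, { 1, 2, 4, 5 }, { 1, 2, 5, 6 }, { 1, 3, 4, 5 }, { 1, 3, 5, 6 }, { 1, 4, 5, 6 }, { 2, 3, 4, 6 }, { 1, 2, 3, 4, 5 }, { 1, 2, 3, 5, 6 }, { 1, 2, 4, 5, 6 }, { 1, 3, 4, 5, 6 }, X }

Working:
Initial family (5 sets): { ∅, { 3, 4 }, { 1, 2, 5 }, { 1, 3, 5, 6 }, X }.
Step 1: +6 →
  { 2, 4 }  = ᶜ of { 1, 3, 5, 6 }
  { 3, 4, 6 }  = ᶜ of { 1, 2, 5 }
  { 1, 2, 5, 6 }  = ᶜ of { 3, 4 }
  { 1, 2, 3, 4, 5 }  = { 1, 2, 5 } ∪ { 3, 4 }
  { 1, 2, 3, 5, 6 }  = { 1, 3, 5, 6 } ∪ { 1, 2, 5 }
  { 1, 3, 4, 5, 6 }  = { 1, 3, 5, 6 } ∪ { 3, 4 }
  (now 11)
Step 2 adds 7:
  { 2 }  = ᶜ of { 1, 3, 4, 5, 6 }
  { 4 }  = ᶜ of { 1, 2, 3, 5, 6 }
  { 6 }  = ᶜ of { 1, 2, 3, 4, 5 }
  { 2, 3, 4 }  = { 3, 4 } ∪ { 2, 4 }
  { 1, 2, 4, 5 }  = { 1, 2, 5 } ∪ { 2, 4 }
  { 2, 3, 4, 6 }  = { 3, 4, 6 } ∪ { 2, 4 }
  { 1, 2, 4, 5, 6 }  = { 2, 4 } ∪ { 1, 2, 5, 6 }
  (now 18)
Step 3. New:
  { 3 }  = ᶜ of { 1, 2, 4, 5, 6 }
  { 1, 5 }  = ᶜ of { 2, 3, 4, 6 }
  { 2, 6 }  = { 6 } ∪ { 2 }
  { 3, 6 }  = ᶜ of { 1, 2, 4, 5 }
  { 4, 6 }  = { 6 } ∪ { 4 }
  { 1, 5, 6 }  = ᶜ of { 2, 3, 4 }
  { 2, 4, 6 }  = { 6 } ∪ { 2, 4 }
  (now 25)
Step 4: 7 new —
  { 2, 3 }  = { 2 } ∪ { 3 }
  { 1, 3, 5 }  = ᶜ of { 2, 4, 6 }
  { 1, 4, 5 }  = { 1, 5 } ∪ { 4 }
  { 2, 3, 6 }  = { 2 } ∪ { 3, 6 }
  { 1, 2, 3, 5 }  = ᶜ of { 4, 6 }
  { 1, 3, 4, 5 }  = ᶜ of { 2, 6 }
  { 1, 4, 5, 6 }  = { 1, 5, 6 } ∪ { 4 }
  (now 32)
Step 5 adds nothing — fixpoint reached.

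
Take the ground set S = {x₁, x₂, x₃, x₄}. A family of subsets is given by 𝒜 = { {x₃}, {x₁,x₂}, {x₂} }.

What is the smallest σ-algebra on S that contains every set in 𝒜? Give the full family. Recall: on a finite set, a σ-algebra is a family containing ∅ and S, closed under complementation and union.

|σ(𝒜)| = 16.  σ(𝒜) = { {}, {x₁}, {x₂}, {x₃}, {x₄}, {x₁,x₂}, {x₁,x₃}, {x₁,x₄}, {x₂,x₃}, {x₂,x₄}, {x₃,x₄}, {x₁,x₂,x₃}, {x₁,x₂,x₄}, {x₁,x₃,x₄}, {x₂,x₃,x₄}, S }

Derivation:
Begin from { {}, {x₂}, {x₃}, {x₁,x₂}, S } (that is, 𝒜 plus ∅ and S).
Step 1. New:
  {x₂,x₃}  = {x₃} ∪ {x₂}
  {x₃,x₄}  = {x₁,x₂}ᶜ
  {x₁,x₂,x₃}  = {x₃} ∪ {x₁,x₂}
  {x₁,x₂,x₄}  = {x₃}ᶜ
  {x₁,x₃,x₄}  = {x₂}ᶜ
  (now 10)
Step 2: +3 →
  {x₄}  = {x₁,x₂,x₃}ᶜ
  {x₁,x₄}  = {x₂,x₃}ᶜ
  {x₂,x₃,x₄}  = {x₃,x₄} ∪ {x₂}
  (now 13)
Step 3: +2 →
  {x₁}  = {x₂,x₃,x₄}ᶜ
  {x₂,x₄}  = {x₄} ∪ {x₂}
  (now 15)
Step 4 adds 1:
  {x₁,x₃}  = {x₂,x₄}ᶜ
  (now 16)
Step 5: already closed under ᶜ and ∪.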